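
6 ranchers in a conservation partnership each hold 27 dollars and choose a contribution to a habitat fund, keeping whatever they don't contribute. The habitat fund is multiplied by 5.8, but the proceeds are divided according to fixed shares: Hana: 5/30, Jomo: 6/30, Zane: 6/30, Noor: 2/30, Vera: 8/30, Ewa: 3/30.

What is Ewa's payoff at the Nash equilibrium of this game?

73.98 dollars

For player j, contributing a unit is worthwhile iff 5.8 × (j's share) ≥ 1, i.e. iff j's share is at least 0.1724.
The shares above 0.1724 belong to Jomo, Zane and Vera, contributing 27 each; the remaining 3 contribute 0. Total contributed: 81.
Ewa keeps 27 and receives 5.8 × 81 × 3/30 = 46.98 from the habitat fund, for a payoff of 73.98.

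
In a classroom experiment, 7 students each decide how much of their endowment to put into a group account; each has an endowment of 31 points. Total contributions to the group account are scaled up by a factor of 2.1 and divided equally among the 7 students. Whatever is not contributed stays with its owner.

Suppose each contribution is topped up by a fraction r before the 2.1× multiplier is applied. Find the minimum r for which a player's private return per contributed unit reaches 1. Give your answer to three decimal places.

With matching at rate r, one contributed unit becomes (1 + r) in the group account and returns 2.1 × (1 + r) / 7 to the contributor.
Setting this equal to 1: 1 + r = 7/2.1 = 3.3333.
So the minimum matching rate is r = 3.3333 − 1 = 2.333.

2.333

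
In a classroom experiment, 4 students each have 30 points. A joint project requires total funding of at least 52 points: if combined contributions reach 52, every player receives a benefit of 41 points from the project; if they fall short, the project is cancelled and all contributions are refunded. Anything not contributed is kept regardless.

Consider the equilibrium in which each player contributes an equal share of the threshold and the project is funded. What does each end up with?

58 points

Equal share of the threshold: 52/4 = 13.
At this profile no one gains by cutting their contribution: any cut drops the total below 52, the project is cancelled, contributions are refunded, and the deviator ends with 30, which is less than 30 − 13 + 41 = 58. Contributing more than 13 just wastes the excess. So contributing exactly 13 is a best response.
Each player's payoff: 30 − 13 + 41 = 58.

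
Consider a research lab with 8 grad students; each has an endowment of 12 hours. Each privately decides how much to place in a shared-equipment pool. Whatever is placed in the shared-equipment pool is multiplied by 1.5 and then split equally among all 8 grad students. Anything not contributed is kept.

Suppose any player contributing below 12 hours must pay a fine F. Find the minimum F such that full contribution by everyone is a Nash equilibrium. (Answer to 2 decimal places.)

9.75 hours

Given the others contribute fully, the best deviation is to contribute 0 (any partial contribution still incurs the fine and gives up units whose private return 0.1875 is below 1).
Deviating from 12 to 0 saves 12 hours but forfeits the deviator's share of the drop in the shared-equipment pool: 1.5/8 × 12 = 2.25.
So the deviation gain is 12 − 2.25 = 9.75, and the fine must be at least 9.75 hours to wipe it out.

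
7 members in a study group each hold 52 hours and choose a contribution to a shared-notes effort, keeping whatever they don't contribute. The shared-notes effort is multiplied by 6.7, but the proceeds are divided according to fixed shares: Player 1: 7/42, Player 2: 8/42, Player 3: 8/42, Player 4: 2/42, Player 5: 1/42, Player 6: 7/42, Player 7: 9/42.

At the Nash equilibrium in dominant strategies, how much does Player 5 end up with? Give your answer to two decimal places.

93.48 hours

A player with share s gets back 6.7·s per unit contributed, so full contribution is dominant for anyone with s > 1/6.7 = 0.1493 and zero contribution is dominant for anyone below.
Player 1, Player 2, Player 3, Player 6 and Player 7 clear that bar, contributing 52 each; the remaining 2 contribute 0. Total contributed: 260.
Player 5 keeps 52 and receives 6.7 × 260 × 1/42 = 41.48 from the shared-notes effort, for a payoff of 93.48.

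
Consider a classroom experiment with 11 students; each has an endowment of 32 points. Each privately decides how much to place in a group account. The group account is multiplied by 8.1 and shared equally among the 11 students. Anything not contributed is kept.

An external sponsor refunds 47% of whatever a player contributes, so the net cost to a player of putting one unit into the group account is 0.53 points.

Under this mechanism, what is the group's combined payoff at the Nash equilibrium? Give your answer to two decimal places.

3016.64 points

With the mechanism, a contributed unit returns (8.1/11) / 0.53 = 1.3894 per unit of net cost to the contributor — now above 1 — so contributing fully is weakly dominant for every player.
At the Nash equilibrium everyone contributes 32. Group total payoff = 11 × (32 × 0.47 + 8.1 × 32) = 3016.64.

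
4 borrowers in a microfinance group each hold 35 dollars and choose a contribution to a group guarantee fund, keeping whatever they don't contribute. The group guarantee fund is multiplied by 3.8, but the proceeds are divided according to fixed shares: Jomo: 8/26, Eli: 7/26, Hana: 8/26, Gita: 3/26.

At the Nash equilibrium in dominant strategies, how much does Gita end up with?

81.04 dollars

For player j, contributing a unit is worthwhile iff 3.8 × (j's share) ≥ 1, i.e. iff j's share is at least 0.2632.
Jomo, Eli and Hana are above the threshold, contributing 35 each; the remaining 1 contribute 0. Total contributed: 105.
Gita keeps 35 and receives 3.8 × 105 × 3/26 = 46.04 from the group guarantee fund, for a payoff of 81.04.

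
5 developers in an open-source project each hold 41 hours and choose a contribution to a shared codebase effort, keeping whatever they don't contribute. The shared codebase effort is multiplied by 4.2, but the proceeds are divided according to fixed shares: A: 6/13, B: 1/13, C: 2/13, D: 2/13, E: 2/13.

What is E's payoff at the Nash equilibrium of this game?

A player with share s gets back 4.2·s per unit contributed, so full contribution is dominant for anyone with s > 1/4.2 = 0.2381 and zero contribution is dominant for anyone below.
Only A (6/13) clears that bar, contributing 41; the remaining 4 contribute 0. Total contributed: 41.
E keeps 41 and receives 4.2 × 41 × 2/13 = 26.49 from the shared codebase effort, for a payoff of 67.49.

67.49 hours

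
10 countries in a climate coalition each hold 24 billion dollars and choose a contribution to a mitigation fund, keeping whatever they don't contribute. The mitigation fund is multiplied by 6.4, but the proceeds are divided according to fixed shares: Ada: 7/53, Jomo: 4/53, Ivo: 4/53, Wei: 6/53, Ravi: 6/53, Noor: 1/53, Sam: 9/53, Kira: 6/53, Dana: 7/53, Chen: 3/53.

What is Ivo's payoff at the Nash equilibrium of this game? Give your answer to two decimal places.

For player j, contributing a unit is worthwhile iff 6.4 × (j's share) ≥ 1, i.e. iff j's share is at least 0.1563.
The only share above 0.1563 is Sam's 9/53, contributing 24; the remaining 9 contribute 0. Total contributed: 24.
Ivo keeps 24 and receives 6.4 × 24 × 4/53 = 11.59 from the mitigation fund, for a payoff of 35.59.

35.59 billion dollars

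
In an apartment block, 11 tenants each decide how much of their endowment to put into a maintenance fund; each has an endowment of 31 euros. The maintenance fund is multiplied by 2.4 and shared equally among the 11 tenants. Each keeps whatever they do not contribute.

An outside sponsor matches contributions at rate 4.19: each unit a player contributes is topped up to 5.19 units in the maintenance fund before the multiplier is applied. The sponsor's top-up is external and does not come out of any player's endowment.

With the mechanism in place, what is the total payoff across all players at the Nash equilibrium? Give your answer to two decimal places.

4247.50 euros

Under the mechanism each unit contributed yields 2.4 × 5.19 / 11 = 1.1324 back to its contributor per unit of net cost, which exceeds 1, making full contribution the dominant choice for everyone.
At the Nash equilibrium everyone contributes 31. Group total payoff = 2.4 × 5.19 × 341 = 4247.50.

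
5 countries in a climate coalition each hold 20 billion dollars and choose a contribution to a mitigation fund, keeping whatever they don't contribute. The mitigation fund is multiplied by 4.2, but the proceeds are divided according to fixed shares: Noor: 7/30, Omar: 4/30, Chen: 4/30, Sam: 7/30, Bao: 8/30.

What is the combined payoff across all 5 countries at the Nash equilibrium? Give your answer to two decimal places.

164.00 billion dollars

Each unit j contributes comes back to j as 4.2 × (j's share), so j prefers to contribute only if that share exceeds 1/4.2 = 0.2381; otherwise keeping the unit dominates.
Bao alone (share 8/30) is above the threshold, contributing 20; the remaining 4 contribute 0. Total contributed: 20.
The mitigation fund pays out 4.2 × 20 = 84.00 in total (split across the unequal shares, but the aggregate is all that matters for the group sum).
The 4 free-riders keep 20 each, adding 80. Group total = 80 + 84.00 = 164.00.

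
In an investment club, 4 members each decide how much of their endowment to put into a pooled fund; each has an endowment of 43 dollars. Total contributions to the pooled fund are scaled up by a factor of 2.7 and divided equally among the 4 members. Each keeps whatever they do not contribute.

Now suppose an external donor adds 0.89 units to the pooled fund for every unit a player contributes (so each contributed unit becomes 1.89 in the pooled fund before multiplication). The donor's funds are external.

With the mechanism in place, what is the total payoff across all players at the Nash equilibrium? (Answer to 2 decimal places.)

Under the mechanism each unit contributed yields 2.7 × 1.89 / 4 = 1.2758 back to its contributor per unit of net cost, which exceeds 1, making full contribution the dominant choice for everyone.
At the Nash equilibrium everyone contributes 43. Group total payoff = 2.7 × 1.89 × 172 = 877.72.

877.72 dollars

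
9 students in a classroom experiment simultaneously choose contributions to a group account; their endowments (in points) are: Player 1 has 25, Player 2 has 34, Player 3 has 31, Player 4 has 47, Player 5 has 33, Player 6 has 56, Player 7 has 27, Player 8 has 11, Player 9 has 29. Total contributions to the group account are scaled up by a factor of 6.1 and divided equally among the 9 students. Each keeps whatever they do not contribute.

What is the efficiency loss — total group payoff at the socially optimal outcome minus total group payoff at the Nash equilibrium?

1494.30 points

The private return per contributed unit is 6.1/9 = 0.6778 < 1 for every player regardless of endowment, so the Nash equilibrium is zero contribution and the group total is Σ E_j = 25 + 34 + 31 + 47 + 33 + 56 + 27 + 11 + 29 = 293.
Each contributed unit returns 6.100 to the group, so the social optimum is full contribution by everyone: group total = 6.100 × 293 = 1787.30.
Efficiency loss = (6.100 − 1) × 293 = 1494.30.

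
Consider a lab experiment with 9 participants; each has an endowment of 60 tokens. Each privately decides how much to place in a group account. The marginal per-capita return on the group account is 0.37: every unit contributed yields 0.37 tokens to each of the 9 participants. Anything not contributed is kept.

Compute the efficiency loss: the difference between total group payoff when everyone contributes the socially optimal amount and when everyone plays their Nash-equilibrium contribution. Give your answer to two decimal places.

The private return per contributed unit is 0.37 < 1, so contributing 0 is dominant for every player. At the Nash equilibrium everyone keeps their 60, and the group total is 9 × 60 = 540.
Each contributed unit returns 3.330 to the group as a whole (0.37 to each of 9 players), which exceeds 1, so the social optimum is full contribution: group total = 3.330 × 540 = 1798.20.
Efficiency loss = 1798.20 − 540 = 1258.20.

1258.20 tokens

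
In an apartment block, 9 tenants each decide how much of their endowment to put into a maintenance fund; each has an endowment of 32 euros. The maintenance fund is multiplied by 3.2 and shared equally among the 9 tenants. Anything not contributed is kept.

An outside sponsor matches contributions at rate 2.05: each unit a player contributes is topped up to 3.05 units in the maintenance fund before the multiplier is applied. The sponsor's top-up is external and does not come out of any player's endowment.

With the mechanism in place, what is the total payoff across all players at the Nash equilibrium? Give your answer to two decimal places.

2810.88 euros

Under the mechanism each unit contributed yields 3.2 × 3.05 / 9 = 1.0844 back to its contributor per unit of net cost, which exceeds 1, making full contribution the dominant choice for everyone.
At the Nash equilibrium everyone contributes 32. Group total payoff = 3.2 × 3.05 × 288 = 2810.88.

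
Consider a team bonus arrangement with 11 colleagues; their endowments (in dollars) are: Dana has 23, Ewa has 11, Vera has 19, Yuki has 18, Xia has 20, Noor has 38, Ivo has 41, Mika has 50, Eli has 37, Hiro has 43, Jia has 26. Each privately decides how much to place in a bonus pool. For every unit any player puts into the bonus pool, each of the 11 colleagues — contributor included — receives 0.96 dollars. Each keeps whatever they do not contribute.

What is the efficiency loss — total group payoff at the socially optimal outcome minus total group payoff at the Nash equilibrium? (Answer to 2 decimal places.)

3116.56 dollars

The private return per contributed unit is 0.96 < 1 for everyone, so the Nash equilibrium is zero contribution and the group total is Σ E_j = 23 + 11 + 19 + 18 + 20 + 38 + 41 + 50 + 37 + 43 + 26 = 326.
Each contributed unit returns 10.560 to the group, so the social optimum is full contribution by everyone: group total = 10.560 × 326 = 3442.56.
Efficiency loss = (10.560 − 1) × 326 = 3116.56.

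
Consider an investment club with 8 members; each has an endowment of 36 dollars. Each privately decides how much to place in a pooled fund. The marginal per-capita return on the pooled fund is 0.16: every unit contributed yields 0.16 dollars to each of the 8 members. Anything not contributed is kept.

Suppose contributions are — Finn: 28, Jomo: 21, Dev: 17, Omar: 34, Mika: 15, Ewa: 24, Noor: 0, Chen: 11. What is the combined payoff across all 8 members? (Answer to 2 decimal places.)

330.00 dollars

Total contributed: 28 + 21 + 17 + 34 + 15 + 24 + 0 + 11 = 150; total kept: 8 × 36 − 150 = 138.
The pooled fund pays out 0.16 × 8 × 150 = 192.00 in aggregate.
Group total = 138 + 192.00 = 330.00.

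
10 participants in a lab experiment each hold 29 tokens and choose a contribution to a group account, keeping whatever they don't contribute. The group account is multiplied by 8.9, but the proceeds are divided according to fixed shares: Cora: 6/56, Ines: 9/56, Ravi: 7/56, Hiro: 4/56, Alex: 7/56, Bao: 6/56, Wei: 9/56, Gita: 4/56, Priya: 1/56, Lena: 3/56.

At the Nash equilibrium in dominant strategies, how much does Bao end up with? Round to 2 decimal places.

A player with share s gets back 8.9·s per unit contributed, so full contribution is dominant for anyone with s > 1/8.9 = 0.1124 and zero contribution is dominant for anyone below.
Ines, Ravi, Alex and Wei are above the threshold, contributing 29 each; the remaining 6 contribute 0. Total contributed: 116.
Bao keeps 29 and receives 8.9 × 116 × 6/56 = 110.61 from the group account, for a payoff of 139.61.

139.61 tokens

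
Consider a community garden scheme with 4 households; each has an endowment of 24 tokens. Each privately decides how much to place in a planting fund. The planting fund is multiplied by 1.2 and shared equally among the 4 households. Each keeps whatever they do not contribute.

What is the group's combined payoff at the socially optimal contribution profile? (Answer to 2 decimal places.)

Each contributed unit returns 1.200 to the group as a whole (0.3000 to each of 4 players), which exceeds 1, so the social optimum is full contribution: group total = 1.200 × 96 = 115.20.

115.20 tokens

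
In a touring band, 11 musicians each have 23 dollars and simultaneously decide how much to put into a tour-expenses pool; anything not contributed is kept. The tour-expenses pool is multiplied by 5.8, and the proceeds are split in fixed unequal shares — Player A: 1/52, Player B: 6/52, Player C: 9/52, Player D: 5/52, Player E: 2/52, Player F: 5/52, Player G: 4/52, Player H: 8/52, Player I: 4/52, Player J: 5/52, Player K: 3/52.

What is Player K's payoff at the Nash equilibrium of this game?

30.70 dollars

A player with share s gets back 5.8·s per unit contributed, so full contribution is dominant for anyone with s > 1/5.8 = 0.1724 and zero contribution is dominant for anyone below.
Player C alone (share 9/52) is above the threshold, contributing 23; the remaining 10 contribute 0. Total contributed: 23.
Player K keeps 23 and receives 5.8 × 23 × 3/52 = 7.70 from the tour-expenses pool, for a payoff of 30.70.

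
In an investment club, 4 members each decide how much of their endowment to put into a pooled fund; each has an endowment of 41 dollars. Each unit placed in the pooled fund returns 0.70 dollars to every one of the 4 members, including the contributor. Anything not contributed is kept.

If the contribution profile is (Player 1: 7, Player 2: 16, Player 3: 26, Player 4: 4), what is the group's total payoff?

Total contributed: 7 + 16 + 26 + 4 = 53; total kept: 4 × 41 − 53 = 111.
The pooled fund pays out 0.70 × 4 × 53 = 148.40 in aggregate.
Group total = 111 + 148.40 = 259.40.

259.40 dollars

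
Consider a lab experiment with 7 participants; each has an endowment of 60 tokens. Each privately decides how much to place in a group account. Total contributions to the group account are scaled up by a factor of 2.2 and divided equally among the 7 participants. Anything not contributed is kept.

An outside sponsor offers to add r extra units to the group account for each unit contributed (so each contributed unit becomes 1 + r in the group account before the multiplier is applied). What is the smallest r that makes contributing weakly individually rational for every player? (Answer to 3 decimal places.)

With matching at rate r, one contributed unit becomes (1 + r) in the group account and returns 2.2 × (1 + r) / 7 to the contributor.
Setting this equal to 1: 1 + r = 7/2.2 = 3.1818.
So the minimum matching rate is r = 3.1818 − 1 = 2.182.

2.182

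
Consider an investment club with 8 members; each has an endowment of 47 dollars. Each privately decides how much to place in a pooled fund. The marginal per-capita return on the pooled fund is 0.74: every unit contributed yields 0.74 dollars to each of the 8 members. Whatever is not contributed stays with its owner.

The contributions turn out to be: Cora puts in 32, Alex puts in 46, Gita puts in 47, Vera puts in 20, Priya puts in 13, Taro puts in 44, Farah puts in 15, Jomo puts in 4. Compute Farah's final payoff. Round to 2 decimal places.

Total contributed: 32 + 46 + 47 + 20 + 13 + 44 + 15 + 4 = 221.
Each receives 0.74 × 221 = 163.54 from the pooled fund.
Farah keeps 47 − 15 = 32, so Farah's payoff is 32 + 163.54 = 195.54.

195.54 dollars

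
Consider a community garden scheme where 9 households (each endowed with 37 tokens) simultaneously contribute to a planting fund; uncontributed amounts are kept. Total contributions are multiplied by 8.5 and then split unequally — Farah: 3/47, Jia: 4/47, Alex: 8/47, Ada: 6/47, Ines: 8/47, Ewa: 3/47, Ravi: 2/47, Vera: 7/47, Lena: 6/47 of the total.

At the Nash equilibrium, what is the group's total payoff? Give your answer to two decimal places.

1720.50 tokens

Player j's private return per contributed unit is 8.5 × (j's share). Contributing is weakly dominant for j when that share is at least 1/8.5 = 0.1176, and contributing 0 is dominant otherwise.
Alex, Ada, Ines, Vera and Lena are above the threshold, contributing 37 each; the remaining 4 contribute 0. Total contributed: 185.
The planting fund pays out 8.5 × 185 = 1572.50 in total (split across the unequal shares, but the aggregate is all that matters for the group sum).
The 4 free-riders keep 37 each, adding 148. Group total = 148 + 1572.50 = 1720.50.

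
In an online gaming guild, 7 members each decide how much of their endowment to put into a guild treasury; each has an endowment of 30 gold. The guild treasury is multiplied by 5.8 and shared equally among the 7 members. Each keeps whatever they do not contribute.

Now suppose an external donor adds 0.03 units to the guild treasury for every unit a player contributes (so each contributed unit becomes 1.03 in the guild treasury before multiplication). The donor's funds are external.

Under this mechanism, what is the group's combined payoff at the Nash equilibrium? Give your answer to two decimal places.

210.00 gold

Even with the mechanism, each unit contributed returns only 5.8 × 1.03 / 7 = 0.8534 per unit of net cost, so contributing nothing is still dominant.
Everyone keeps their endowment and the group total is 7 × 30 = 210.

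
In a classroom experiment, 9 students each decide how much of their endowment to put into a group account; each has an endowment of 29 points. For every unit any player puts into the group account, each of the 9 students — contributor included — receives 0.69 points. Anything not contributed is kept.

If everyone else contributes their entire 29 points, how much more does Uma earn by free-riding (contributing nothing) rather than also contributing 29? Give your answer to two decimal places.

8.99 points

Switching from a contribution of 29 to 0 lets Uma keep an extra 29 points, but lowers the group account by 29, which costs Uma their own share of that drop: 0.69 × 29 = 20.01.
Net gain = 29 − 20.01 = 8.99. The private return per contributed unit (0.69) is below 1, so free-riding is indeed the best response regardless of what the others do.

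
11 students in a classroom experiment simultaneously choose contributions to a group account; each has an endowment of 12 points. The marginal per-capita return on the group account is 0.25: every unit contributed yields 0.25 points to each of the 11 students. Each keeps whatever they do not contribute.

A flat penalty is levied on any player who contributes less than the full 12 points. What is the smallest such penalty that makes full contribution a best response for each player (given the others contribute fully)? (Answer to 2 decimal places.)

Given the others contribute fully, the best deviation is to contribute 0 (any partial contribution still incurs the fine and gives up units whose private return 0.25 is below 1).
Deviating from 12 to 0 saves 12 points but forfeits the deviator's share of the drop in the group account: 0.25 × 12 = 3.00.
So the deviation gain is 12 − 3.00 = 9.00, and the fine must be at least 9.00 points to wipe it out.

9.00 points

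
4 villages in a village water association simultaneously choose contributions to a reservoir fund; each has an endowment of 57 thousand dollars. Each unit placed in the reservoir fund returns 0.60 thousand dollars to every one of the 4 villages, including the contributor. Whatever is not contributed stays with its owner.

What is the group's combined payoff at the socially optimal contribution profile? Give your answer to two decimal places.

Each contributed unit returns 2.400 to the group as a whole (0.60 to each of 4 players), which exceeds 1, so the social optimum is full contribution: group total = 2.400 × 228 = 547.20.

547.20 thousand dollars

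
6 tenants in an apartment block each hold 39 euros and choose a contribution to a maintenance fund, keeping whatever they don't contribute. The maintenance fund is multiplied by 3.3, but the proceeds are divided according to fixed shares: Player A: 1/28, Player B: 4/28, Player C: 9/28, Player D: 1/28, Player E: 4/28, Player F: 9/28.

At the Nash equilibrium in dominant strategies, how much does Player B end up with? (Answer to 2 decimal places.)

A player with share s gets back 3.3·s per unit contributed, so full contribution is dominant for anyone with s > 1/3.3 = 0.3030 and zero contribution is dominant for anyone below.
The shares above 0.3030 belong to Player C and Player F, contributing 39 each; the remaining 4 contribute 0. Total contributed: 78.
Player B keeps 39 and receives 3.3 × 78 × 4/28 = 36.77 from the maintenance fund, for a payoff of 75.77.

75.77 euros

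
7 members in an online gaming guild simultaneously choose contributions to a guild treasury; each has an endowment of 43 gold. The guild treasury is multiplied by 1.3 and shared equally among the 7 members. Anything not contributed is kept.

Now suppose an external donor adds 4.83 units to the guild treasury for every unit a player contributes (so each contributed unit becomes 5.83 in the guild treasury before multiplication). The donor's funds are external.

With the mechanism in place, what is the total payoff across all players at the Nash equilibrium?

With the mechanism, a contributed unit returns 1.3 × 5.83 / 7 = 1.0827 per unit of net cost to the contributor — now above 1 — so contributing fully is weakly dominant for every player.
So the Nash equilibrium is full contribution by all 7; the group earns 1.3 × 5.83 × 301 = 2281.28.

2281.28 gold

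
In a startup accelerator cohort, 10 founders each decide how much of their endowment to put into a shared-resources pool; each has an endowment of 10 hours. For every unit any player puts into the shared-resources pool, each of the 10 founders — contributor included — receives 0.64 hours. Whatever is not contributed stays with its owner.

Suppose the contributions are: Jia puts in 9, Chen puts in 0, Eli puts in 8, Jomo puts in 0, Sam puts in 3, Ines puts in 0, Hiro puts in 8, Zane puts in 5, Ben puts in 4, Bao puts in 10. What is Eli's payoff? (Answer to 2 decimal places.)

Total contributed: 9 + 0 + 8 + 0 + 3 + 0 + 8 + 5 + 4 + 10 = 47.
Each receives 0.64 × 47 = 30.08 from the shared-resources pool.
Eli keeps 10 − 8 = 2, so Eli's payoff is 2 + 30.08 = 32.08.

32.08 hours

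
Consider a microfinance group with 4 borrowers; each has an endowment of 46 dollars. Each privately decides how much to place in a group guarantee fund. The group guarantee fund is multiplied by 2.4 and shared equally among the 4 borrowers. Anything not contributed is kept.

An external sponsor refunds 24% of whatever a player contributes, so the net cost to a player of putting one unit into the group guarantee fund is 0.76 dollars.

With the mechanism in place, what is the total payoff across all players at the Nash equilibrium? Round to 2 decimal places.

The effective private return is (2.4/4) / 0.76 = 0.7895, which is still under 1, so the mechanism doesn't change anyone's dominant strategy: zero contribution.
At the Nash equilibrium no one contributes; group total payoff = 4 × 46 = 184.

184.00 dollars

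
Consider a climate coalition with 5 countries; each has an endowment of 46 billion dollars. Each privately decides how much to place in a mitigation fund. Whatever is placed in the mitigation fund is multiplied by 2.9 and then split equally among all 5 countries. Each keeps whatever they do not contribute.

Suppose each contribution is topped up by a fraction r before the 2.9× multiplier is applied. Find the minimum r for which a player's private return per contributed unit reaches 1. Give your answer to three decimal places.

With matching at rate r, one contributed unit becomes (1 + r) in the mitigation fund and returns 2.9 × (1 + r) / 5 to the contributor.
Setting this equal to 1: 1 + r = 5/2.9 = 1.7241.
So the minimum matching rate is r = 1.7241 − 1 = 0.724.

0.724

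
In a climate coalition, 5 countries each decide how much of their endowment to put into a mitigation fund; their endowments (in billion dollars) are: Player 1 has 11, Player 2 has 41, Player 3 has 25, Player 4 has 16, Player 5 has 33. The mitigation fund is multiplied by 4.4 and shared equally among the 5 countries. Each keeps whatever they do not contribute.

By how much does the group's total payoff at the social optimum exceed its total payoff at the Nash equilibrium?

428.40 billion dollars

The private return per contributed unit is 4.4/5 = 0.8800 < 1 for every player regardless of endowment, so the Nash equilibrium is zero contribution and the group total is Σ E_j = 11 + 41 + 25 + 16 + 33 = 126.
Each contributed unit returns 4.400 to the group, so the social optimum is full contribution by everyone: group total = 4.400 × 126 = 554.40.
Efficiency loss = (4.400 − 1) × 126 = 428.40.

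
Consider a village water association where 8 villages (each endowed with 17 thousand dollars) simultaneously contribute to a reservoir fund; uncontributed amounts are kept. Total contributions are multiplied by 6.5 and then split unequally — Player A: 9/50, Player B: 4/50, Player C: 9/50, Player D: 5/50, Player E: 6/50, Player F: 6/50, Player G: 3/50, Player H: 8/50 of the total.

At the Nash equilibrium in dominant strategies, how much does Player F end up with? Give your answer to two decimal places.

A player with share s gets back 6.5·s per unit contributed, so full contribution is dominant for anyone with s > 1/6.5 = 0.1538 and zero contribution is dominant for anyone below.
The shares above 0.1538 belong to Player A, Player C and Player H, contributing 17 each; the remaining 5 contribute 0. Total contributed: 51.
Player F keeps 17 and receives 6.5 × 51 × 6/50 = 39.78 from the reservoir fund, for a payoff of 56.78.

56.78 thousand dollars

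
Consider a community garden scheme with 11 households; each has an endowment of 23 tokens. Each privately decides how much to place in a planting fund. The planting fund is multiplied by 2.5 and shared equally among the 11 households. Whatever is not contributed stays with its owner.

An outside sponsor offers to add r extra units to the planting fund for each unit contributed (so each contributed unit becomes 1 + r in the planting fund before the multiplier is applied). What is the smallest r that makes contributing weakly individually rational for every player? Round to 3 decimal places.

3.400

With matching at rate r, one contributed unit becomes (1 + r) in the planting fund and returns 2.5 × (1 + r) / 11 to the contributor.
Setting this equal to 1: 1 + r = 11/2.5 = 4.4000.
So the minimum matching rate is r = 4.4000 − 1 = 3.400.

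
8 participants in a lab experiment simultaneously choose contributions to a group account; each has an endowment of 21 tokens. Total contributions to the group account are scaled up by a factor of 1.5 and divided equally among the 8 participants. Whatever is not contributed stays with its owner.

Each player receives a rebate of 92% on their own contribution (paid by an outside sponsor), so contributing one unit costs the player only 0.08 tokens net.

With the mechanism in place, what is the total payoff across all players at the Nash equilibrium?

406.56 tokens

Under the mechanism each unit contributed yields (1.5/8) / 0.08 = 2.3438 back to its contributor per unit of net cost, which exceeds 1, making full contribution the dominant choice for everyone.
At the Nash equilibrium everyone contributes 21. Group total payoff = 8 × (21 × 0.92 + 1.5 × 21) = 406.56.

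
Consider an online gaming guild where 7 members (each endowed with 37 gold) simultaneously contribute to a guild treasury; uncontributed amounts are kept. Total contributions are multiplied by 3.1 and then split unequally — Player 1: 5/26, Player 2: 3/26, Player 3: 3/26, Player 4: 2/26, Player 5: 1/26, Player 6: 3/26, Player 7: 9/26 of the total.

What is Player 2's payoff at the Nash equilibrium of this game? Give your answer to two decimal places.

Player j's private return per contributed unit is 3.1 × (j's share). Contributing is weakly dominant for j when that share is at least 1/3.1 = 0.3226, and contributing 0 is dominant otherwise.
The only share above 0.3226 is Player 7's 9/26, contributing 37; the remaining 6 contribute 0. Total contributed: 37.
Player 2 keeps 37 and receives 3.1 × 37 × 3/26 = 13.23 from the guild treasury, for a payoff of 50.23.

50.23 gold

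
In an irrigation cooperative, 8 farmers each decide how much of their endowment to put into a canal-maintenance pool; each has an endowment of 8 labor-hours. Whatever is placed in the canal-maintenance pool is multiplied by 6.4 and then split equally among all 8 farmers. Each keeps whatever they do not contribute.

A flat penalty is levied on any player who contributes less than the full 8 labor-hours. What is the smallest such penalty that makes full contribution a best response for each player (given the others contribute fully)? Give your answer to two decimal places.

1.60 labor-hours

Given the others contribute fully, the best deviation is to contribute 0 (any partial contribution still incurs the fine and gives up units whose private return 0.8000 is below 1).
Deviating from 8 to 0 saves 8 labor-hours but forfeits the deviator's share of the drop in the canal-maintenance pool: 6.4/8 × 8 = 6.40.
So the deviation gain is 8 − 6.40 = 1.60, and the fine must be at least 1.60 labor-hours to wipe it out.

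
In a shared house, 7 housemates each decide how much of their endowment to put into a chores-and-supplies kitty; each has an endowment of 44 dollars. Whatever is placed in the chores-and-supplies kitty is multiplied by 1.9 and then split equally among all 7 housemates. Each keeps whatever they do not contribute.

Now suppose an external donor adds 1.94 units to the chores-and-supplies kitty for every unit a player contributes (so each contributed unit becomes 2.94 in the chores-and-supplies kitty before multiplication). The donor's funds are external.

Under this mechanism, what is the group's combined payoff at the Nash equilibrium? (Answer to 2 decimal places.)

308.00 dollars

Even with the mechanism, each unit contributed returns only 1.9 × 2.94 / 7 = 0.7980 per unit of net cost, so contributing nothing is still dominant.
At the Nash equilibrium no one contributes; group total payoff = 7 × 44 = 308.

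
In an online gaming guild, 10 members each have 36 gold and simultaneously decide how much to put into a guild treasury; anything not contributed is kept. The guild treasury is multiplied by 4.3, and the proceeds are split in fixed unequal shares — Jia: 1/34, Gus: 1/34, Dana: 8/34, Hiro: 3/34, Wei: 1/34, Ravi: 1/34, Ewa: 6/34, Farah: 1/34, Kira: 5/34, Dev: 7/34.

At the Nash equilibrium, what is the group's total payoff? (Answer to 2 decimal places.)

478.80 gold

Player j's private return per contributed unit is 4.3 × (j's share). Contributing is weakly dominant for j when that share is at least 1/4.3 = 0.2326, and contributing 0 is dominant otherwise.
Dana alone (share 8/34) is above the threshold, contributing 36; the remaining 9 contribute 0. Total contributed: 36.
The guild treasury pays out 4.3 × 36 = 154.80 in total (split across the unequal shares, but the aggregate is all that matters for the group sum).
The 9 free-riders keep 36 each, adding 324. Group total = 324 + 154.80 = 478.80.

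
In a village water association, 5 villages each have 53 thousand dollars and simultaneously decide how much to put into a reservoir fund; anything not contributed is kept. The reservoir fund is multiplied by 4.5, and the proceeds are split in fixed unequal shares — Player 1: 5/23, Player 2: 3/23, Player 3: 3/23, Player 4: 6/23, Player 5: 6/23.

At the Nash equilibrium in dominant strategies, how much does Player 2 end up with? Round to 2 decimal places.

For player j, contributing a unit is worthwhile iff 4.5 × (j's share) ≥ 1, i.e. iff j's share is at least 0.2222.
The shares above 0.2222 belong to Player 4 and Player 5, contributing 53 each; the remaining 3 contribute 0. Total contributed: 106.
Player 2 keeps 53 and receives 4.5 × 106 × 3/23 = 62.22 from the reservoir fund, for a payoff of 115.22.

115.22 thousand dollars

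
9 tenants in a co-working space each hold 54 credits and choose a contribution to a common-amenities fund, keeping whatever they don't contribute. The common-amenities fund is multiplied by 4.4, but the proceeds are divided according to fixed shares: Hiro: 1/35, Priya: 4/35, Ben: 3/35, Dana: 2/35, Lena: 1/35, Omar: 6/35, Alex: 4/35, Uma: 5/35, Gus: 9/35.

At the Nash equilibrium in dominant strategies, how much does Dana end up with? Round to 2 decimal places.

67.58 credits

Each unit j contributes comes back to j as 4.4 × (j's share), so j prefers to contribute only if that share exceeds 1/4.4 = 0.2273; otherwise keeping the unit dominates.
The only share above 0.2273 is Gus's 9/35, contributing 54; the remaining 8 contribute 0. Total contributed: 54.
Dana keeps 54 and receives 4.4 × 54 × 2/35 = 13.58 from the common-amenities fund, for a payoff of 67.58.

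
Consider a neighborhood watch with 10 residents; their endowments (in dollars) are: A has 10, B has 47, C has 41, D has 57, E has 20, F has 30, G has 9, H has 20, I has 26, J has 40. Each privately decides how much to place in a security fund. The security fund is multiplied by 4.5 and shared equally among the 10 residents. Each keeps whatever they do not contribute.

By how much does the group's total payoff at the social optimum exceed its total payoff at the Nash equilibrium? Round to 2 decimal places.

The private return per contributed unit is 4.5/10 = 0.4500 < 1 for every player regardless of endowment, so the Nash equilibrium is zero contribution and the group total is Σ E_j = 10 + 47 + 41 + 57 + 20 + 30 + 9 + 20 + 26 + 40 = 300.
Each contributed unit returns 4.500 to the group, so the social optimum is full contribution by everyone: group total = 4.500 × 300 = 1350.00.
Efficiency loss = (4.500 − 1) × 300 = 1050.00.

1050.00 dollars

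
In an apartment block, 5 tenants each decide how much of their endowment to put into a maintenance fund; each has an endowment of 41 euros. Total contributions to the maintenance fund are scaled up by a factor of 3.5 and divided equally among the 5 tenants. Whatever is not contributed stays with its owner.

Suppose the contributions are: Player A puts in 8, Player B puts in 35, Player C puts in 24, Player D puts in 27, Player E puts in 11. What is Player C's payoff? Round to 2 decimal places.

90.50 euros

Total contributed: 8 + 35 + 24 + 27 + 11 = 105.
Each receives 3.5 × 105 / 5 = 73.50 from the maintenance fund.
Player C keeps 41 − 24 = 17, so Player C's payoff is 17 + 73.50 = 90.50.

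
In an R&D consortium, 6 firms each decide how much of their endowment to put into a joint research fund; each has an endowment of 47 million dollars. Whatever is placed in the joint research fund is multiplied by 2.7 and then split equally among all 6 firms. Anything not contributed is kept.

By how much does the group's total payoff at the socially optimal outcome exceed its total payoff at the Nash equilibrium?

Each contributed unit returns 2.7/6 = 0.4500 to its contributor — below 1 — so contributing 0 is dominant for every player. At the Nash equilibrium everyone keeps their 47, and the group total is 6 × 47 = 282.
Each contributed unit returns 2.700 to the group as a whole (0.4500 to each of 6 players), which exceeds 1, so the social optimum is full contribution: group total = 2.700 × 282 = 761.40.
Efficiency loss = 761.40 − 282 = 479.40.

479.40 million dollars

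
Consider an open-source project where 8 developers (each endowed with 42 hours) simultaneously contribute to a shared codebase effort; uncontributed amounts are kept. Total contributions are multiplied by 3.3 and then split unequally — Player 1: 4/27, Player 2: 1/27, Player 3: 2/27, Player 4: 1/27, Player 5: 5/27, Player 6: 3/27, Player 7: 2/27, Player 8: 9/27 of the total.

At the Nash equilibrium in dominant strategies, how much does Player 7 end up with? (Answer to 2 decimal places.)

52.27 hours

Each unit j contributes comes back to j as 3.3 × (j's share), so j prefers to contribute only if that share exceeds 1/3.3 = 0.3030; otherwise keeping the unit dominates.
The only share above 0.3030 is Player 8's 9/27, contributing 42; the remaining 7 contribute 0. Total contributed: 42.
Player 7 keeps 42 and receives 3.3 × 42 × 2/27 = 10.27 from the shared codebase effort, for a payoff of 52.27.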